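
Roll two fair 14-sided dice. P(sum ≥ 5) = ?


Total outcomes = 14×14 = 196
Favorable (sum ≥ 5): 190
P = 190/196 = 0.9694

P = 0.9694


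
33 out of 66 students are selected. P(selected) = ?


P = 33/66 = 0.5000

P = 0.5000


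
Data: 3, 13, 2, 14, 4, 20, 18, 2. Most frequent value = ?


Frequencies: 2:2, 3:1, 4:1, 13:1, 14:1, 18:1, 20:1
Max frequency = 2
Mode = 2

Mode = 2


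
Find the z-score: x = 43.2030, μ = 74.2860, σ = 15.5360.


z = (43.2030 - 74.2860)/15.5360
= -31.0830/15.5360
= -2.0007

z = -2.0007


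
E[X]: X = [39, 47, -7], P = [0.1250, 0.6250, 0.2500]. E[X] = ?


E[X] = 39*0.1250 + 47*0.6250 - 7*0.2500
= 4.8750 + 29.3750 - 1.7500
= 32.5000

E[X] = 32.5000


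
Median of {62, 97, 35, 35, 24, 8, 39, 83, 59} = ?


Sorted: 8, 24, 35, 35, 39, 59, 62, 83, 97
n = 9 (odd)
Middle value = 39

Median = 39


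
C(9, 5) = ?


C(9,5) = 9!/(5! × 4!)
= 362880/(120 × 24)
= 126

C(9,5) = 126


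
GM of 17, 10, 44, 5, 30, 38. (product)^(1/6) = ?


Product = 17 × 10 × 44 × 5 × 30 × 38 = 42636000
GM = 42636000^(1/6) = 18.6909

GM = 18.6909


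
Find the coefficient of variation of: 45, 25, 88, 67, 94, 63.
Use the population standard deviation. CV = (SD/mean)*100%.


Mean = 63.6667
SD = 23.6901
CV = (23.6901/63.6667)*100 = 37.2096%

CV = 37.2096%


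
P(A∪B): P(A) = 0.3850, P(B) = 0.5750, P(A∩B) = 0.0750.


P(A∪B) = 0.3850 + 0.5750 - 0.0750
= 0.9600 - 0.0750
= 0.8850

P(A∪B) = 0.8850


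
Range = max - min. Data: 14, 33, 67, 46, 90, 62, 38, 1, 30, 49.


Max = 90, Min = 1
Range = 90 - 1 = 89

Range = 89


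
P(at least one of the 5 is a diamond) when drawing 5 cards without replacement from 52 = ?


P(at least one) = 1 - P(none)
P(none) = (39/52) × (38/51) × (37/50) × (36/49) × (35/48) = 0.221534
P(at least one) = 1 - 0.221534 = 0.7785

P = 0.7785


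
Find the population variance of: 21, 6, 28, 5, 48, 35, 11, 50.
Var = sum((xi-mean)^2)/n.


Mean = 25.5000
Squared deviations: 20.2500, 380.2500, 6.2500, 420.2500, 506.2500, 90.2500, 210.2500, 600.2500
Sum = 2234.0000
Variance = 2234.0000/8 = 279.2500

Variance = 279.2500


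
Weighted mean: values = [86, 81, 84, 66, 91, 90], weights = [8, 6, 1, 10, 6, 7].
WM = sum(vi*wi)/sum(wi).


Numerator = 86*8 + 81*6 + 84*1 + 66*10 + 91*6 + 90*7 = 3094
Denominator = 8 + 6 + 1 + 10 + 6 + 7 = 38
WM = 3094/38 = 81.4211

WM = 81.4211


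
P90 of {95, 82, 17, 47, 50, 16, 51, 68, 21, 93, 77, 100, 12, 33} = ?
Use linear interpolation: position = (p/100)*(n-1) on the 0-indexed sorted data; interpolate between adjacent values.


Sorted: 12, 16, 17, 21, 33, 47, 50, 51, 68, 77, 82, 93, 95, 100
n = 14
Index = 90/100 * 13 = 11.7000
Lower = data[11] = 93, Upper = data[12] = 95
P90 = 93 + 0.7000*(2) = 94.4000

P90 = 94.4000


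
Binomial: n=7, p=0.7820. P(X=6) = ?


C(7,6) = 7
p^6 = 0.228686
(1-p)^1 = 0.218000
P = 7 * 0.228686 * 0.218000 = 0.3490

P(X=6) = 0.3490


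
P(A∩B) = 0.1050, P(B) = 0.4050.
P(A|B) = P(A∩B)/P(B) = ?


P(A|B) = 0.1050/0.4050 = 0.2593

P(A|B) = 0.2593


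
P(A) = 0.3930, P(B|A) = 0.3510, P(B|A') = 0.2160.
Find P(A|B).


P(B) = P(B|A)*P(A) + P(B|A')*P(A')
= 0.3510*0.3930 + 0.2160*0.6070
= 0.137943 + 0.131112 = 0.269055
P(A|B) = 0.137943/0.269055 = 0.5127

P(A|B) = 0.5127


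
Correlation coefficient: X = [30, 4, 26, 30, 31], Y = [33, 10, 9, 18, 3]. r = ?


Mean X = 24.2000, Mean Y = 14.6000
SD X = 10.244999, SD Y = 10.365327
Cov = 26.080000
r = 26.080000/(10.244999*10.365327) = 0.2456

r = 0.2456


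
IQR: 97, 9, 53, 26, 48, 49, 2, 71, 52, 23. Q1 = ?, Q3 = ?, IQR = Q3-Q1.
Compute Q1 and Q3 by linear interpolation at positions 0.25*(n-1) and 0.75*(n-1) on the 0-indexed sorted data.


Sorted: 2, 9, 23, 26, 48, 49, 52, 53, 71, 97
Q1 (25th %ile) = 23.7500
Q3 (75th %ile) = 52.7500
IQR = 52.7500 - 23.7500 = 29.0000

IQR = 29.0000


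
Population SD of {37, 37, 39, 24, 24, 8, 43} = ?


Mean = 30.2857
Variance = 129.0612
SD = sqrt(129.0612) = 11.3605

SD = 11.3605


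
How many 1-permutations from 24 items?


P(24,1) = 24!/23!
= 620448401733239439360000/25852016738884976640000
= 24

P(24,1) = 24


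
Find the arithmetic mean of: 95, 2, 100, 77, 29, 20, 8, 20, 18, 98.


Sum = 95 + 2 + 100 + 77 + 29 + 20 + 8 + 20 + 18 + 98 = 467
n = 10
Mean = 467/10 = 46.7000

Mean = 46.7000


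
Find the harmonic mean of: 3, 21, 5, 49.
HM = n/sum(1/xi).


Sum of reciprocals = 1/3 + 1/21 + 1/5 + 1/49 = 0.601361
HM = 4/0.601361 = 6.6516

HM = 6.6516


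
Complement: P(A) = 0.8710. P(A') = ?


P(not A) = 1 - 0.8710 = 0.1290

P(not A) = 0.1290


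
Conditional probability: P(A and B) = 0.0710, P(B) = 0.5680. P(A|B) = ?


P(A|B) = 0.0710/0.5680 = 0.1250

P(A|B) = 0.1250


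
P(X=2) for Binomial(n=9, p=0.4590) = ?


C(9,2) = 36
p^2 = 0.210681
(1-p)^7 = 0.013564
P = 36 * 0.210681 * 0.013564 = 0.1029

P(X=2) = 0.1029


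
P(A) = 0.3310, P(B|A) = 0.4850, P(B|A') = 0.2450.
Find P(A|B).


P(B) = P(B|A)*P(A) + P(B|A')*P(A')
= 0.4850*0.3310 + 0.2450*0.6690
= 0.160535 + 0.163905 = 0.324440
P(A|B) = 0.160535/0.324440 = 0.4948

P(A|B) = 0.4948


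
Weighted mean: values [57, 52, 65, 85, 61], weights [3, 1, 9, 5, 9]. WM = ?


Numerator = 57*3 + 52*1 + 65*9 + 85*5 + 61*9 = 1782
Denominator = 3 + 1 + 9 + 5 + 9 = 27
WM = 1782/27 = 66.0000

WM = 66.0000


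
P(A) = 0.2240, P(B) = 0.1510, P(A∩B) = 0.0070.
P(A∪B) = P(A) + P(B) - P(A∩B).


P(A∪B) = 0.2240 + 0.1510 - 0.0070
= 0.3750 - 0.0070
= 0.3680

P(A∪B) = 0.3680


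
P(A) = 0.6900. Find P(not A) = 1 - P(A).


P(not A) = 1 - 0.6900 = 0.3100

P(not A) = 0.3100


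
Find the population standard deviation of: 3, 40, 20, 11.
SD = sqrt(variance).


Mean = 18.5000
Variance = 190.2500
SD = sqrt(190.2500) = 13.7931

SD = 13.7931


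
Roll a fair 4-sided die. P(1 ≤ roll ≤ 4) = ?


Favorable outcomes (1 ≤ roll ≤ 4): 4
Total outcomes = 4
P = 4/4 = 1.0000

P = 1.0000


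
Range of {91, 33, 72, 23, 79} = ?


Max = 91, Min = 23
Range = 91 - 23 = 68

Range = 68


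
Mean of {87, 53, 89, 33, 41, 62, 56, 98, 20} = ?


Sum = 87 + 53 + 89 + 33 + 41 + 62 + 56 + 98 + 20 = 539
n = 9
Mean = 539/9 = 59.8889

Mean = 59.8889


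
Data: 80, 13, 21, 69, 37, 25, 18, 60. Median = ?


Sorted: 13, 18, 21, 25, 37, 60, 69, 80
n = 8 (even)
Middle values: 25 and 37
Median = (25+37)/2 = 31.0000

Median = 31.0000


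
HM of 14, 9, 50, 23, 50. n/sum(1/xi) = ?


Sum of reciprocals = 1/14 + 1/9 + 1/50 + 1/23 + 1/50 = 0.266018
HM = 5/0.266018 = 18.7957

HM = 18.7957


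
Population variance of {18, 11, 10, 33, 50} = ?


Mean = 24.4000
Squared deviations: 40.9600, 179.5600, 207.3600, 73.9600, 655.3600
Sum = 1157.2000
Variance = 1157.2000/5 = 231.4400

Variance = 231.4400


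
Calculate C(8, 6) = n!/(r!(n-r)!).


C(8,6) = 8!/(6! × 2!)
= 40320/(720 × 2)
= 28

C(8,6) = 28


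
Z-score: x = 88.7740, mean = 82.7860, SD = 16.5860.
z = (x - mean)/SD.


z = (88.7740 - 82.7860)/16.5860
= 5.9880/16.5860
= 0.3610

z = 0.3610


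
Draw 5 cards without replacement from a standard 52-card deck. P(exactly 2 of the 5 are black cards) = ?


Hypergeometric: P(X=2) = C(26,2)·C(26,3) / C(52,5)
= 325 × 2600 / 2598960
= 845000/2598960 = 0.3251

P = 0.3251


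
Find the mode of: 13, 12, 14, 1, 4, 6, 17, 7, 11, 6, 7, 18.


Frequencies: 1:1, 4:1, 6:2, 7:2, 11:1, 12:1, 13:1, 14:1, 17:1, 18:1
Max frequency = 2
Mode = 6, 7

Mode = 6, 7


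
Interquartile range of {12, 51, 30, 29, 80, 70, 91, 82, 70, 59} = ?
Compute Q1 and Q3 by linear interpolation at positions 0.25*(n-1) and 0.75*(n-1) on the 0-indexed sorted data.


Sorted: 12, 29, 30, 51, 59, 70, 70, 80, 82, 91
Q1 (25th %ile) = 35.2500
Q3 (75th %ile) = 77.5000
IQR = 77.5000 - 35.2500 = 42.2500

IQR = 42.2500


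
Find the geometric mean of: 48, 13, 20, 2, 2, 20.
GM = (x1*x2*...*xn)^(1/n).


Product = 48 × 13 × 20 × 2 × 2 × 20 = 998400
GM = 998400^(1/6) = 9.9973

GM = 9.9973


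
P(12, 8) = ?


P(12,8) = 12!/4!
= 479001600/24
= 19958400

P(12,8) = 19958400


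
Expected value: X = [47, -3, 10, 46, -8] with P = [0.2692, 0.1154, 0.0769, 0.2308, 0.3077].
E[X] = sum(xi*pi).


E[X] = 47*0.2692 - 3*0.1154 + 10*0.0769 + 46*0.2308 - 8*0.3077
= 12.6524 - 0.3462 + 0.7690 + 10.6168 - 2.4616
= 21.2304

E[X] = 21.2304


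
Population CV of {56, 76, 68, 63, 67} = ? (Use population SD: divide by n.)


Mean = 66.0000
SD = 6.5422
CV = (6.5422/66.0000)*100 = 9.9124%

CV = 9.9124%


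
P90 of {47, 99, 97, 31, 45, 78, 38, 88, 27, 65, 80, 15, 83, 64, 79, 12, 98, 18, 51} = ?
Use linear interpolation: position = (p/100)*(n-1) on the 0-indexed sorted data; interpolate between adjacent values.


Sorted: 12, 15, 18, 27, 31, 38, 45, 47, 51, 64, 65, 78, 79, 80, 83, 88, 97, 98, 99
n = 19
Index = 90/100 * 18 = 16.2000
Lower = data[16] = 97, Upper = data[17] = 98
P90 = 97 + 0.2000*(1) = 97.2000

P90 = 97.2000


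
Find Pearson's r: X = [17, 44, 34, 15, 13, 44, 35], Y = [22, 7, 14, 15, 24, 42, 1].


Mean X = 28.8571, Mean Y = 17.8571
SD X = 12.574675, SD Y = 12.322205
Cov = -4.163265
r = -4.163265/(12.574675*12.322205) = -0.0269

r = -0.0269


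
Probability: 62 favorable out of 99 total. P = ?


P = 62/99 = 0.6263

P = 0.6263


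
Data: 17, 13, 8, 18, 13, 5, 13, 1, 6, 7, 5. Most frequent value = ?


Frequencies: 1:1, 5:2, 6:1, 7:1, 8:1, 13:3, 17:1, 18:1
Max frequency = 3
Mode = 13

Mode = 13


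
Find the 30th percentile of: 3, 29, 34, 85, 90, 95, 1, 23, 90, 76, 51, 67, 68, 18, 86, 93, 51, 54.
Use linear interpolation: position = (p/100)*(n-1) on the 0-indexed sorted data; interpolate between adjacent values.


Sorted: 1, 3, 18, 23, 29, 34, 51, 51, 54, 67, 68, 76, 85, 86, 90, 90, 93, 95
n = 18
Index = 30/100 * 17 = 5.1000
Lower = data[5] = 34, Upper = data[6] = 51
P30 = 34 + 0.1000*(17) = 35.7000

P30 = 35.7000


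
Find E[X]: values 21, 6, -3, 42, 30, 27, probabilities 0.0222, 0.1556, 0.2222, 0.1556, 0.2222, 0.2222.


E[X] = 21*0.0222 + 6*0.1556 - 3*0.2222 + 42*0.1556 + 30*0.2222 + 27*0.2222
= 0.4662 + 0.9336 - 0.6666 + 6.5352 + 6.6660 + 5.9994
= 19.9338

E[X] = 19.9338


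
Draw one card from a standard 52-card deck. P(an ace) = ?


4 aces in 52 cards
P = 4/52 = 0.0769

P = 0.0769


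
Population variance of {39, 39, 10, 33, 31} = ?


Mean = 30.4000
Squared deviations: 73.9600, 73.9600, 416.1600, 6.7600, 0.3600
Sum = 571.2000
Variance = 571.2000/5 = 114.2400

Variance = 114.2400


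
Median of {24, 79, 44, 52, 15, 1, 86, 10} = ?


Sorted: 1, 10, 15, 24, 44, 52, 79, 86
n = 8 (even)
Middle values: 24 and 44
Median = (24+44)/2 = 34.0000

Median = 34.0000


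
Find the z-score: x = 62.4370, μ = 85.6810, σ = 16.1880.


z = (62.4370 - 85.6810)/16.1880
= -23.2440/16.1880
= -1.4359

z = -1.4359


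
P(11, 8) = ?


P(11,8) = 11!/3!
= 39916800/6
= 6652800

P(11,8) = 6652800


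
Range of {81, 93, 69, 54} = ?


Max = 93, Min = 54
Range = 93 - 54 = 39

Range = 39


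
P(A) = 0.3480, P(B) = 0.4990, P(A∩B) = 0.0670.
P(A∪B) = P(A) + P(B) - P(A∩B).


P(A∪B) = 0.3480 + 0.4990 - 0.0670
= 0.8470 - 0.0670
= 0.7800

P(A∪B) = 0.7800


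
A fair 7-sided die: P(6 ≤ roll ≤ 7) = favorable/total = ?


Favorable outcomes (6 ≤ roll ≤ 7): 2
Total outcomes = 7
P = 2/7 = 0.2857

P = 0.2857


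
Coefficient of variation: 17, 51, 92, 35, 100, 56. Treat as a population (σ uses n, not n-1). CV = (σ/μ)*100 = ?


Mean = 58.5000
SD = 29.3868
CV = (29.3868/58.5000)*100 = 50.2338%

CV = 50.2338%


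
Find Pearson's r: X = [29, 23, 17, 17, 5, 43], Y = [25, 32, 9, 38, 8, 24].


Mean X = 22.3333, Mean Y = 22.6667
SD X = 11.756795, SD Y = 11.040330
Cov = 49.111111
r = 49.111111/(11.756795*11.040330) = 0.3784

r = 0.3784


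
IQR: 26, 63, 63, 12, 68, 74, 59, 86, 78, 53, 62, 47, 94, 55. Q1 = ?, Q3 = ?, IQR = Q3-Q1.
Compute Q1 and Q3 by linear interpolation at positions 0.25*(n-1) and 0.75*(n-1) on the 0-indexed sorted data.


Sorted: 12, 26, 47, 53, 55, 59, 62, 63, 63, 68, 74, 78, 86, 94
Q1 (25th %ile) = 53.5000
Q3 (75th %ile) = 72.5000
IQR = 72.5000 - 53.5000 = 19.0000

IQR = 19.0000


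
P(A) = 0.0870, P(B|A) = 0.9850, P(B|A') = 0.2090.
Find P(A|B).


P(B) = P(B|A)*P(A) + P(B|A')*P(A')
= 0.9850*0.0870 + 0.2090*0.9130
= 0.085695 + 0.190817 = 0.276512
P(A|B) = 0.085695/0.276512 = 0.3099

P(A|B) = 0.3099


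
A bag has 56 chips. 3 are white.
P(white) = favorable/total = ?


P = 3/56 = 0.0536

P = 0.0536


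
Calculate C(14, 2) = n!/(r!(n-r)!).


C(14,2) = 14!/(2! × 12!)
= 87178291200/(2 × 479001600)
= 91

C(14,2) = 91


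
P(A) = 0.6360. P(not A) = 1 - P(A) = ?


P(not A) = 1 - 0.6360 = 0.3640

P(not A) = 0.3640


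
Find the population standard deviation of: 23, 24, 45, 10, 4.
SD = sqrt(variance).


Mean = 21.2000
Variance = 199.7600
SD = sqrt(199.7600) = 14.1336

SD = 14.1336


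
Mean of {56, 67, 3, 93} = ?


Sum = 56 + 67 + 3 + 93 = 219
n = 4
Mean = 219/4 = 54.7500

Mean = 54.7500


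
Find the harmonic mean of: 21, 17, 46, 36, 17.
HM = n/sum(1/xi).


Sum of reciprocals = 1/21 + 1/17 + 1/46 + 1/36 + 1/17 = 0.214783
HM = 5/0.214783 = 23.2793

HM = 23.2793


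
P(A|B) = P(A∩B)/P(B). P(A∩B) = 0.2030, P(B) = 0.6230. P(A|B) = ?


P(A|B) = 0.2030/0.6230 = 0.3258

P(A|B) = 0.3258


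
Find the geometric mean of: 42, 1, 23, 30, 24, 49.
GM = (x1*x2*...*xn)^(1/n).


Product = 42 × 1 × 23 × 30 × 24 × 49 = 34080480
GM = 34080480^(1/6) = 18.0060

GM = 18.0060


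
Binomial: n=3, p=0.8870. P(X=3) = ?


C(3,3) = 1
p^3 = 0.697864
(1-p)^0 = 1.000000
P = 1 * 0.697864 * 1.000000 = 0.6979

P(X=3) = 0.6979


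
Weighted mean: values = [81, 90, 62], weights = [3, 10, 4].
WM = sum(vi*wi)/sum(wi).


Numerator = 81*3 + 90*10 + 62*4 = 1391
Denominator = 3 + 10 + 4 = 17
WM = 1391/17 = 81.8235

WM = 81.8235


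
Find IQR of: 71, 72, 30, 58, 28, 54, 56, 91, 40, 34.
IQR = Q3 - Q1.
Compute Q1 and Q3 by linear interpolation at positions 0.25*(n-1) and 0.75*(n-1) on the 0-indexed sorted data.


Sorted: 28, 30, 34, 40, 54, 56, 58, 71, 72, 91
Q1 (25th %ile) = 35.5000
Q3 (75th %ile) = 67.7500
IQR = 67.7500 - 35.5000 = 32.2500

IQR = 32.2500


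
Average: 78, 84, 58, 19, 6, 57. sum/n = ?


Sum = 78 + 84 + 58 + 19 + 6 + 57 = 302
n = 6
Mean = 302/6 = 50.3333

Mean = 50.3333


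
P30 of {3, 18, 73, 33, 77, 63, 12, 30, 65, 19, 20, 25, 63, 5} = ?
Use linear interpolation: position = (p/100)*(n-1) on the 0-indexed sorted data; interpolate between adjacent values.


Sorted: 3, 5, 12, 18, 19, 20, 25, 30, 33, 63, 63, 65, 73, 77
n = 14
Index = 30/100 * 13 = 3.9000
Lower = data[3] = 18, Upper = data[4] = 19
P30 = 18 + 0.9000*(1) = 18.9000

P30 = 18.9000


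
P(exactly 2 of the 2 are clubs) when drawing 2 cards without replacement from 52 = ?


Hypergeometric: P(X=2) = C(13,2)·C(39,0) / C(52,2)
= 78 × 1 / 1326
= 78/1326 = 0.0588

P = 0.0588


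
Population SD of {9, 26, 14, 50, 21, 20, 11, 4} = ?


Mean = 19.3750
Variance = 178.4844
SD = sqrt(178.4844) = 13.3598

SD = 13.3598


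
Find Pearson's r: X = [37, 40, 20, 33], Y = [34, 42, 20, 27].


Mean X = 32.5000, Mean Y = 30.7500
SD X = 7.632169, SD Y = 8.166241
Cov = 57.875000
r = 57.875000/(7.632169*8.166241) = 0.9286

r = 0.9286


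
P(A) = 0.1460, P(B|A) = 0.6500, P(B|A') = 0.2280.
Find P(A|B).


P(B) = P(B|A)*P(A) + P(B|A')*P(A')
= 0.6500*0.1460 + 0.2280*0.8540
= 0.094900 + 0.194712 = 0.289612
P(A|B) = 0.094900/0.289612 = 0.3277

P(A|B) = 0.3277


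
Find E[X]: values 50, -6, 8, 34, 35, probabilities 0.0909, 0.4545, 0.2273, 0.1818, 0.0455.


E[X] = 50*0.0909 - 6*0.4545 + 8*0.2273 + 34*0.1818 + 35*0.0455
= 4.5450 - 2.7270 + 1.8184 + 6.1812 + 1.5925
= 11.4101

E[X] = 11.4101


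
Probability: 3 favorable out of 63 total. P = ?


P = 3/63 = 0.0476

P = 0.0476


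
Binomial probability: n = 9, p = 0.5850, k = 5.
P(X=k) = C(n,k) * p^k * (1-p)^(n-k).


C(9,5) = 126
p^5 = 0.068514
(1-p)^4 = 0.029661
P = 126 * 0.068514 * 0.029661 = 0.2561

P(X=5) = 0.2561


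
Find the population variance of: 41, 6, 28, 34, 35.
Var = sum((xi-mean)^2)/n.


Mean = 28.8000
Squared deviations: 148.8400, 519.8400, 0.6400, 27.0400, 38.4400
Sum = 734.8000
Variance = 734.8000/5 = 146.9600

Variance = 146.9600


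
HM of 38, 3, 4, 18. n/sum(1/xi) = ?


Sum of reciprocals = 1/38 + 1/3 + 1/4 + 1/18 = 0.665205
HM = 4/0.665205 = 6.0132

HM = 6.0132


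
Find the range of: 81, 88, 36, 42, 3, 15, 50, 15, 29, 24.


Max = 88, Min = 3
Range = 88 - 3 = 85

Range = 85


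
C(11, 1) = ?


C(11,1) = 11!/(1! × 10!)
= 39916800/(1 × 3628800)
= 11

C(11,1) = 11


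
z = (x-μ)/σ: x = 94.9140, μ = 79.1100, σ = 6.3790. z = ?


z = (94.9140 - 79.1100)/6.3790
= 15.8040/6.3790
= 2.4775

z = 2.4775


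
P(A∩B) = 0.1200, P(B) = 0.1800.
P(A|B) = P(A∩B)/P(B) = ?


P(A|B) = 0.1200/0.1800 = 0.6667

P(A|B) = 0.6667


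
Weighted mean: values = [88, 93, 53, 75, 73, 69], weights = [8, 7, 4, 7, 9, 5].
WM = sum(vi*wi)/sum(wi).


Numerator = 88*8 + 93*7 + 53*4 + 75*7 + 73*9 + 69*5 = 3094
Denominator = 8 + 7 + 4 + 7 + 9 + 5 = 40
WM = 3094/40 = 77.3500

WM = 77.3500


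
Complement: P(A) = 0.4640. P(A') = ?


P(not A) = 1 - 0.4640 = 0.5360

P(not A) = 0.5360


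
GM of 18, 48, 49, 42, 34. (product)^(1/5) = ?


Product = 18 × 48 × 49 × 42 × 34 = 60455808
GM = 60455808^(1/5) = 35.9988

GM = 35.9988


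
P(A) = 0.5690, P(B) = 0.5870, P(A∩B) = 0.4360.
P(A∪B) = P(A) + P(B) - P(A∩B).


P(A∪B) = 0.5690 + 0.5870 - 0.4360
= 1.1560 - 0.4360
= 0.7200

P(A∪B) = 0.7200


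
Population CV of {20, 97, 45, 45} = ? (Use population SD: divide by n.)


Mean = 51.7500
SD = 28.0480
CV = (28.0480/51.7500)*100 = 54.1989%

CV = 54.1989%


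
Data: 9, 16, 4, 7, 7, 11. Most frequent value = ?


Frequencies: 4:1, 7:2, 9:1, 11:1, 16:1
Max frequency = 2
Mode = 7

Mode = 7


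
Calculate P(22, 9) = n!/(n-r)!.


P(22,9) = 22!/13!
= 1124000727777607680000/6227020800
= 180503769600

P(22,9) = 180503769600


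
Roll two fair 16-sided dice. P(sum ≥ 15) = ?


Total outcomes = 16×16 = 256
Favorable (sum ≥ 15): 165
P = 165/256 = 0.6445

P = 0.6445


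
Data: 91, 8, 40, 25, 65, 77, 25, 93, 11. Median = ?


Sorted: 8, 11, 25, 25, 40, 65, 77, 91, 93
n = 9 (odd)
Middle value = 40

Median = 40


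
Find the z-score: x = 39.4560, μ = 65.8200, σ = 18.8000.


z = (39.4560 - 65.8200)/18.8000
= -26.3640/18.8000
= -1.4023

z = -1.4023


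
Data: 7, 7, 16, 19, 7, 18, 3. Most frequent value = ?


Frequencies: 3:1, 7:3, 16:1, 18:1, 19:1
Max frequency = 3
Mode = 7

Mode = 7


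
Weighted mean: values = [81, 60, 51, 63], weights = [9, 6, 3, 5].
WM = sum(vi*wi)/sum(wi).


Numerator = 81*9 + 60*6 + 51*3 + 63*5 = 1557
Denominator = 9 + 6 + 3 + 5 = 23
WM = 1557/23 = 67.6957

WM = 67.6957


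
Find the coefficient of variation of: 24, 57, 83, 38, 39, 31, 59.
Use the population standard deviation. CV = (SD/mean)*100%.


Mean = 47.2857
SD = 18.7823
CV = (18.7823/47.2857)*100 = 39.7209%

CV = 39.7209%


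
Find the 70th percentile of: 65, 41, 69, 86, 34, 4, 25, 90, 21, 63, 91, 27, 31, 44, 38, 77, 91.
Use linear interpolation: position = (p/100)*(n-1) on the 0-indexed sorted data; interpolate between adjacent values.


Sorted: 4, 21, 25, 27, 31, 34, 38, 41, 44, 63, 65, 69, 77, 86, 90, 91, 91
n = 17
Index = 70/100 * 16 = 11.2000
Lower = data[11] = 69, Upper = data[12] = 77
P70 = 69 + 0.2000*(8) = 70.6000

P70 = 70.6000


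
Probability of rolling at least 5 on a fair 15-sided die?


Favorable outcomes (roll ≥ 5): 11
Total outcomes = 15
P = 11/15 = 0.7333

P = 0.7333


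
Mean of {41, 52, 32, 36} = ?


Sum = 41 + 52 + 32 + 36 = 161
n = 4
Mean = 161/4 = 40.2500

Mean = 40.2500


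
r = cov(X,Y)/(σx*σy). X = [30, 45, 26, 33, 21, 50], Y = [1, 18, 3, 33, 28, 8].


Mean X = 34.1667, Mean Y = 15.1667
SD X = 10.221165, SD Y = 12.184918
Cov = -19.027778
r = -19.027778/(10.221165*12.184918) = -0.1528

r = -0.1528


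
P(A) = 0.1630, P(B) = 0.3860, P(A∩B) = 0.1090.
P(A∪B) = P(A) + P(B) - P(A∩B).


P(A∪B) = 0.1630 + 0.3860 - 0.1090
= 0.5490 - 0.1090
= 0.4400

P(A∪B) = 0.4400


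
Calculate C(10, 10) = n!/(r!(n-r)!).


C(10,10) = 10!/(10! × 0!)
= 3628800/(3628800 × 1)
= 1

C(10,10) = 1


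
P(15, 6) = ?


P(15,6) = 15!/9!
= 1307674368000/362880
= 3603600

P(15,6) = 3603600


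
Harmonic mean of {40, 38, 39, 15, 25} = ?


Sum of reciprocals = 1/40 + 1/38 + 1/39 + 1/15 + 1/25 = 0.183623
HM = 5/0.183623 = 27.2296

HM = 27.2296


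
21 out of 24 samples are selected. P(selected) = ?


P = 21/24 = 0.8750

P = 0.8750


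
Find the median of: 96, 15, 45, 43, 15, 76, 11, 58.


Sorted: 11, 15, 15, 43, 45, 58, 76, 96
n = 8 (even)
Middle values: 43 and 45
Median = (43+45)/2 = 44.0000

Median = 44.0000


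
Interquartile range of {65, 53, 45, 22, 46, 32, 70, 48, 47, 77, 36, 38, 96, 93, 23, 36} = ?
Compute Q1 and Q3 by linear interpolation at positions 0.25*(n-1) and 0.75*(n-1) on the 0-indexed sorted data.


Sorted: 22, 23, 32, 36, 36, 38, 45, 46, 47, 48, 53, 65, 70, 77, 93, 96
Q1 (25th %ile) = 36.0000
Q3 (75th %ile) = 66.2500
IQR = 66.2500 - 36.0000 = 30.2500

IQR = 30.2500


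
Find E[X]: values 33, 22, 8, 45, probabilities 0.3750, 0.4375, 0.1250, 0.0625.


E[X] = 33*0.3750 + 22*0.4375 + 8*0.1250 + 45*0.0625
= 12.3750 + 9.6250 + 1.0000 + 2.8125
= 25.8125

E[X] = 25.8125


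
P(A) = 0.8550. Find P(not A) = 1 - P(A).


P(not A) = 1 - 0.8550 = 0.1450

P(not A) = 0.1450


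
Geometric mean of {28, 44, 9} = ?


Product = 28 × 44 × 9 = 11088
GM = 11088^(1/3) = 22.2989

GM = 22.2989


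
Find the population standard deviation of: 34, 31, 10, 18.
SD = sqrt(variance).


Mean = 23.2500
Variance = 94.6875
SD = sqrt(94.6875) = 9.7308

SD = 9.7308


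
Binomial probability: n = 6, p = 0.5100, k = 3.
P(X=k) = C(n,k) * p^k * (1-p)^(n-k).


C(6,3) = 20
p^3 = 0.132651
(1-p)^3 = 0.117649
P = 20 * 0.132651 * 0.117649 = 0.3121

P(X=3) = 0.3121


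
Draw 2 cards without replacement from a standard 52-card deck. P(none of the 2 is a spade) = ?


P(no spades) = (39/52) × (38/51)
= 0.5588

P = 0.5588


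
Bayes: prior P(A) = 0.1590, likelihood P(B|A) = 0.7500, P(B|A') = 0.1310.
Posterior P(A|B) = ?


P(B) = P(B|A)*P(A) + P(B|A')*P(A')
= 0.7500*0.1590 + 0.1310*0.8410
= 0.119250 + 0.110171 = 0.229421
P(A|B) = 0.119250/0.229421 = 0.5198

P(A|B) = 0.5198


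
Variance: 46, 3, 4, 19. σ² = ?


Mean = 18.0000
Squared deviations: 784.0000, 225.0000, 196.0000, 1.0000
Sum = 1206.0000
Variance = 1206.0000/4 = 301.5000

Variance = 301.5000


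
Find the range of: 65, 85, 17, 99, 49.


Max = 99, Min = 17
Range = 99 - 17 = 82

Range = 82


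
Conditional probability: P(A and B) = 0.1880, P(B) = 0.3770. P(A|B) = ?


P(A|B) = 0.1880/0.3770 = 0.4987

P(A|B) = 0.4987


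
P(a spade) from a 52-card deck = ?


13 spades in 52 cards
P = 13/52 = 0.2500

P = 0.2500


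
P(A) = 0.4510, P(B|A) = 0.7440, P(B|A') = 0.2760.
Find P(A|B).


P(B) = P(B|A)*P(A) + P(B|A')*P(A')
= 0.7440*0.4510 + 0.2760*0.5490
= 0.335544 + 0.151524 = 0.487068
P(A|B) = 0.335544/0.487068 = 0.6889

P(A|B) = 0.6889


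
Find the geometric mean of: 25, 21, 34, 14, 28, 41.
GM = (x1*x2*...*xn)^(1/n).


Product = 25 × 21 × 34 × 14 × 28 × 41 = 286885200
GM = 286885200^(1/6) = 25.6814

GM = 25.6814


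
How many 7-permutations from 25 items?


P(25,7) = 25!/18!
= 15511210043330985984000000/6402373705728000
= 2422728000

P(25,7) = 2422728000


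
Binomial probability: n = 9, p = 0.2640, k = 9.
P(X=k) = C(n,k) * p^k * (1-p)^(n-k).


C(9,9) = 1
p^9 = 6.229244e-06
(1-p)^0 = 1.000000
P = 1 * 6.229244e-06 * 1.000000 = 6.2292e-06

P(X=9) = 6.2292e-06


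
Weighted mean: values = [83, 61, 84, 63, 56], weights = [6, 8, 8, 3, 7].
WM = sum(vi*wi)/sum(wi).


Numerator = 83*6 + 61*8 + 84*8 + 63*3 + 56*7 = 2239
Denominator = 6 + 8 + 8 + 3 + 7 = 32
WM = 2239/32 = 69.9688

WM = 69.9688


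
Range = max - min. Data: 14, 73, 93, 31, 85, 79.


Max = 93, Min = 14
Range = 93 - 14 = 79

Range = 79


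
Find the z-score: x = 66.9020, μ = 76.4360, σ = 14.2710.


z = (66.9020 - 76.4360)/14.2710
= -9.5340/14.2710
= -0.6681

z = -0.6681


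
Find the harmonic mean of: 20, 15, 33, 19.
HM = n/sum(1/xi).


Sum of reciprocals = 1/20 + 1/15 + 1/33 + 1/19 = 0.199601
HM = 4/0.199601 = 20.0400

HM = 20.0400


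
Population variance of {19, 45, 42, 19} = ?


Mean = 31.2500
Squared deviations: 150.0625, 189.0625, 115.5625, 150.0625
Sum = 604.7500
Variance = 604.7500/4 = 151.1875

Variance = 151.1875


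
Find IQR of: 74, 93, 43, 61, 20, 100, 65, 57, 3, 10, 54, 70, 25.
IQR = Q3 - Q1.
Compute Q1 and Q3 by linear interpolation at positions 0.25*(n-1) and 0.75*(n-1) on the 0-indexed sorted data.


Sorted: 3, 10, 20, 25, 43, 54, 57, 61, 65, 70, 74, 93, 100
Q1 (25th %ile) = 25.0000
Q3 (75th %ile) = 70.0000
IQR = 70.0000 - 25.0000 = 45.0000

IQR = 45.0000


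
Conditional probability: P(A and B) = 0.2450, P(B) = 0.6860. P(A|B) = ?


P(A|B) = 0.2450/0.6860 = 0.3571

P(A|B) = 0.3571


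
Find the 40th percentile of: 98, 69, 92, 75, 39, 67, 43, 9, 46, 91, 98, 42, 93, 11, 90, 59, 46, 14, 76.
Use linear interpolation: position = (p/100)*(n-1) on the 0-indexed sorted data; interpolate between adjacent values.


Sorted: 9, 11, 14, 39, 42, 43, 46, 46, 59, 67, 69, 75, 76, 90, 91, 92, 93, 98, 98
n = 19
Index = 40/100 * 18 = 7.2000
Lower = data[7] = 46, Upper = data[8] = 59
P40 = 46 + 0.2000*(13) = 48.6000

P40 = 48.6000


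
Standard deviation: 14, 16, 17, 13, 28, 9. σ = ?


Mean = 16.1667
Variance = 34.4722
SD = sqrt(34.4722) = 5.8713

SD = 5.8713


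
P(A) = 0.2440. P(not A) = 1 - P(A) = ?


P(not A) = 1 - 0.2440 = 0.7560

P(not A) = 0.7560


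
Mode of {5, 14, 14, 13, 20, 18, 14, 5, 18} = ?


Frequencies: 5:2, 13:1, 14:3, 18:2, 20:1
Max frequency = 3
Mode = 14

Mode = 14


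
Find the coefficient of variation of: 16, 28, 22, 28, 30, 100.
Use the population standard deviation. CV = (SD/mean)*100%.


Mean = 37.3333
SD = 28.4175
CV = (28.4175/37.3333)*100 = 76.1184%

CV = 76.1184%


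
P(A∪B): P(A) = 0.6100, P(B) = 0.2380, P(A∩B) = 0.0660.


P(A∪B) = 0.6100 + 0.2380 - 0.0660
= 0.8480 - 0.0660
= 0.7820

P(A∪B) = 0.7820


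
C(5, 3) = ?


C(5,3) = 5!/(3! × 2!)
= 120/(6 × 2)
= 10

C(5,3) = 10


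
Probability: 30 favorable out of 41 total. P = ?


P = 30/41 = 0.7317

P = 0.7317


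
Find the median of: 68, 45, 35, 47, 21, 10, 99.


Sorted: 10, 21, 35, 45, 47, 68, 99
n = 7 (odd)
Middle value = 45

Median = 45


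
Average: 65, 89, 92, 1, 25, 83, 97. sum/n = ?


Sum = 65 + 89 + 92 + 1 + 25 + 83 + 97 = 452
n = 7
Mean = 452/7 = 64.5714

Mean = 64.5714


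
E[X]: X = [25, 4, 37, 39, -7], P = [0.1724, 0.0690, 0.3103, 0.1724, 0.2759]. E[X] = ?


E[X] = 25*0.1724 + 4*0.0690 + 37*0.3103 + 39*0.1724 - 7*0.2759
= 4.3100 + 0.2760 + 11.4811 + 6.7236 - 1.9313
= 20.8594

E[X] = 20.8594


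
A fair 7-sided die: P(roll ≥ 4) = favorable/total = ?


Favorable outcomes (roll ≥ 4): 4
Total outcomes = 7
P = 4/7 = 0.5714

P = 0.5714


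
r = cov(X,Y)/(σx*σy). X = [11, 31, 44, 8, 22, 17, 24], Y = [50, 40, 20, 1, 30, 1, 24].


Mean X = 22.4286, Mean Y = 23.7143
SD X = 11.399964, SD Y = 17.077255
Cov = 29.693878
r = 29.693878/(11.399964*17.077255) = 0.1525

r = 0.1525


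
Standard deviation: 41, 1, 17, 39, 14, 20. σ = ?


Mean = 22.0000
Variance = 197.3333
SD = sqrt(197.3333) = 14.0475

SD = 14.0475


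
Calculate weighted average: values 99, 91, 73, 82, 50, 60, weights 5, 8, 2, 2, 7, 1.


Numerator = 99*5 + 91*8 + 73*2 + 82*2 + 50*7 + 60*1 = 1943
Denominator = 5 + 8 + 2 + 2 + 7 + 1 = 25
WM = 1943/25 = 77.7200

WM = 77.7200


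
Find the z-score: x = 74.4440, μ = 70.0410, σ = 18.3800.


z = (74.4440 - 70.0410)/18.3800
= 4.4030/18.3800
= 0.2396

z = 0.2396


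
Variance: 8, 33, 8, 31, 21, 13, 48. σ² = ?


Mean = 23.1429
Squared deviations: 229.3061, 97.1633, 229.3061, 61.7347, 4.5918, 102.8776, 617.8776
Sum = 1342.8571
Variance = 1342.8571/7 = 191.8367

Variance = 191.8367


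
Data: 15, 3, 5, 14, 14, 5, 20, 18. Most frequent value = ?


Frequencies: 3:1, 5:2, 14:2, 15:1, 18:1, 20:1
Max frequency = 2
Mode = 5, 14

Mode = 5, 14


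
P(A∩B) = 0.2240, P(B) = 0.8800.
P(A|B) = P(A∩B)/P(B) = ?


P(A|B) = 0.2240/0.8800 = 0.2545

P(A|B) = 0.2545


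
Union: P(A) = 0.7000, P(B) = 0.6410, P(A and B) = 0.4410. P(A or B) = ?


P(A∪B) = 0.7000 + 0.6410 - 0.4410
= 1.3410 - 0.4410
= 0.9000

P(A∪B) = 0.9000


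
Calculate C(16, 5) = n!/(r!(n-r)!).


C(16,5) = 16!/(5! × 11!)
= 20922789888000/(120 × 39916800)
= 4368

C(16,5) = 4368


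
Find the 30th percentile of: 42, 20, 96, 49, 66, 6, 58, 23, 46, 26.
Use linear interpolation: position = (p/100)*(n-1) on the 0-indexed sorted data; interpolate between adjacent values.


Sorted: 6, 20, 23, 26, 42, 46, 49, 58, 66, 96
n = 10
Index = 30/100 * 9 = 2.7000
Lower = data[2] = 23, Upper = data[3] = 26
P30 = 23 + 0.7000*(3) = 25.1000

P30 = 25.1000


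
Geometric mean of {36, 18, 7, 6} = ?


Product = 36 × 18 × 7 × 6 = 27216
GM = 27216^(1/4) = 12.8442

GM = 12.8442


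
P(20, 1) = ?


P(20,1) = 20!/19!
= 2432902008176640000/121645100408832000
= 20

P(20,1) = 20


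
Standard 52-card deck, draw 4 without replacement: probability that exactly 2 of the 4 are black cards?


Hypergeometric: P(X=2) = C(26,2)·C(26,2) / C(52,4)
= 325 × 325 / 270725
= 105625/270725 = 0.3902

P = 0.3902


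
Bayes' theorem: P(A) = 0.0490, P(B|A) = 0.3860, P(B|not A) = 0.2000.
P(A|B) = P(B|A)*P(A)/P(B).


P(B) = P(B|A)*P(A) + P(B|A')*P(A')
= 0.3860*0.0490 + 0.2000*0.9510
= 0.018914 + 0.190200 = 0.209114
P(A|B) = 0.018914/0.209114 = 0.0904

P(A|B) = 0.0904


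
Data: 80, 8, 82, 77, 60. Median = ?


Sorted: 8, 60, 77, 80, 82
n = 5 (odd)
Middle value = 77

Median = 77


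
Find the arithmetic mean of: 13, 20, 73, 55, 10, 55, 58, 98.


Sum = 13 + 20 + 73 + 55 + 10 + 55 + 58 + 98 = 382
n = 8
Mean = 382/8 = 47.7500

Mean = 47.7500


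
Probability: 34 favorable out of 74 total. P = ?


P = 34/74 = 0.4595

P = 0.4595


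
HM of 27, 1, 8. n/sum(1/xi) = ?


Sum of reciprocals = 1/27 + 1/1 + 1/8 = 1.162037
HM = 3/1.162037 = 2.5817

HM = 2.5817


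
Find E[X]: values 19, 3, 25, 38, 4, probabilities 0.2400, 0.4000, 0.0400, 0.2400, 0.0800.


E[X] = 19*0.2400 + 3*0.4000 + 25*0.0400 + 38*0.2400 + 4*0.0800
= 4.5600 + 1.2000 + 1.0000 + 9.1200 + 0.3200
= 16.2000

E[X] = 16.2000


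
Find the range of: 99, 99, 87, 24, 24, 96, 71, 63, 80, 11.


Max = 99, Min = 11
Range = 99 - 11 = 88

Range = 88


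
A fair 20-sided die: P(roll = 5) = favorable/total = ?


Favorable outcomes (roll = 5): 1
Total outcomes = 20
P = 1/20 = 0.0500

P = 0.0500


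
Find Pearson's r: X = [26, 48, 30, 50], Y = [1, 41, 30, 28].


Mean X = 38.5000, Mean Y = 25.0000
SD X = 10.618380, SD Y = 14.713939
Cov = 111.000000
r = 111.000000/(10.618380*14.713939) = 0.7105

r = 0.7105


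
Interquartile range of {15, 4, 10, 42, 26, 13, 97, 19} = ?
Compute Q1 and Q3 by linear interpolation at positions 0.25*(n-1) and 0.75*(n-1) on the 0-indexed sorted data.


Sorted: 4, 10, 13, 15, 19, 26, 42, 97
Q1 (25th %ile) = 12.2500
Q3 (75th %ile) = 30.0000
IQR = 30.0000 - 12.2500 = 17.7500

IQR = 17.7500


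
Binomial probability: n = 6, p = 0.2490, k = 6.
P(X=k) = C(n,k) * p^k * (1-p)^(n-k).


C(6,6) = 1
p^6 = 0.000238
(1-p)^0 = 1.000000
P = 1 * 0.000238 * 1.000000 = 0.0002

P(X=6) = 0.0002


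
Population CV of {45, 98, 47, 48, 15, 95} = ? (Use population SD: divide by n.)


Mean = 58.0000
SD = 29.4618
CV = (29.4618/58.0000)*100 = 50.7963%

CV = 50.7963%


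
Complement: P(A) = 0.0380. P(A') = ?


P(not A) = 1 - 0.0380 = 0.9620

P(not A) = 0.9620


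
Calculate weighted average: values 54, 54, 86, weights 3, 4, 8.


Numerator = 54*3 + 54*4 + 86*8 = 1066
Denominator = 3 + 4 + 8 = 15
WM = 1066/15 = 71.0667

WM = 71.0667


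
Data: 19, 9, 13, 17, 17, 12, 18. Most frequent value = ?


Frequencies: 9:1, 12:1, 13:1, 17:2, 18:1, 19:1
Max frequency = 2
Mode = 17

Mode = 17


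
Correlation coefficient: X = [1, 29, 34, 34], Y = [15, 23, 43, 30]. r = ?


Mean X = 24.5000, Mean Y = 27.7500
SD X = 13.720423, SD Y = 10.280443
Cov = 111.125000
r = 111.125000/(13.720423*10.280443) = 0.7878

r = 0.7878


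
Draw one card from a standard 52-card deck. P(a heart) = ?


13 hearts in 52 cards
P = 13/52 = 0.2500

P = 0.2500


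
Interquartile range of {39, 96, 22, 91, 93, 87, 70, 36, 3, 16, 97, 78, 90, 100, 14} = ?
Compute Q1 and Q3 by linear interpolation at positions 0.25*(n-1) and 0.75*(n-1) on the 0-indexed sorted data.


Sorted: 3, 14, 16, 22, 36, 39, 70, 78, 87, 90, 91, 93, 96, 97, 100
Q1 (25th %ile) = 29.0000
Q3 (75th %ile) = 92.0000
IQR = 92.0000 - 29.0000 = 63.0000

IQR = 63.0000


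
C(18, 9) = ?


C(18,9) = 18!/(9! × 9!)
= 6402373705728000/(362880 × 362880)
= 48620

C(18,9) = 48620


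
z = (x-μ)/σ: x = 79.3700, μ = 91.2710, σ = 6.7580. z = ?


z = (79.3700 - 91.2710)/6.7580
= -11.9010/6.7580
= -1.7610

z = -1.7610


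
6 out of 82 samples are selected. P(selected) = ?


P = 6/82 = 0.0732

P = 0.0732


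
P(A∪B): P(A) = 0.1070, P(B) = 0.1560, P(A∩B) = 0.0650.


P(A∪B) = 0.1070 + 0.1560 - 0.0650
= 0.2630 - 0.0650
= 0.1980

P(A∪B) = 0.1980


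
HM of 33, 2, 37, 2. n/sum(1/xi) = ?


Sum of reciprocals = 1/33 + 1/2 + 1/37 + 1/2 = 1.057330
HM = 4/1.057330 = 3.7831

HM = 3.7831


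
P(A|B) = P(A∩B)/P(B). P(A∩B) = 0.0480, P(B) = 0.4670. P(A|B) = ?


P(A|B) = 0.0480/0.4670 = 0.1028

P(A|B) = 0.1028


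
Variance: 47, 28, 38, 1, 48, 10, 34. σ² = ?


Mean = 29.4286
Squared deviations: 308.7551, 2.0408, 73.4694, 808.1837, 344.8980, 377.4694, 20.8980
Sum = 1935.7143
Variance = 1935.7143/7 = 276.5306

Variance = 276.5306


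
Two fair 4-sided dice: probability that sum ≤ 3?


Total outcomes = 4×4 = 16
Favorable (sum ≤ 3): 3
P = 3/16 = 0.1875

P = 0.1875


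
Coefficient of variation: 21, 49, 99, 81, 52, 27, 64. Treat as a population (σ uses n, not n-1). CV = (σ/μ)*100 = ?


Mean = 56.1429
SD = 25.8259
CV = (25.8259/56.1429)*100 = 46.0004%

CV = 46.0004%


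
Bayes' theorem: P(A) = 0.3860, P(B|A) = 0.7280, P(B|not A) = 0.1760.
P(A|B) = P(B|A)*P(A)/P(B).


P(B) = P(B|A)*P(A) + P(B|A')*P(A')
= 0.7280*0.3860 + 0.1760*0.6140
= 0.281008 + 0.108064 = 0.389072
P(A|B) = 0.281008/0.389072 = 0.7223

P(A|B) = 0.7223


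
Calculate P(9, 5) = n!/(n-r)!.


P(9,5) = 9!/4!
= 362880/24
= 15120

P(9,5) = 15120


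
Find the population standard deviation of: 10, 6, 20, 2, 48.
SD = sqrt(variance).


Mean = 17.2000
Variance = 272.9600
SD = sqrt(272.9600) = 16.5215

SD = 16.5215


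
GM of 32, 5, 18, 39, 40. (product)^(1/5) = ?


Product = 32 × 5 × 18 × 39 × 40 = 4492800
GM = 4492800^(1/5) = 21.4044

GM = 21.4044


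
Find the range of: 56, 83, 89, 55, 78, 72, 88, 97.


Max = 97, Min = 55
Range = 97 - 55 = 42

Range = 42


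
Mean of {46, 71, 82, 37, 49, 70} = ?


Sum = 46 + 71 + 82 + 37 + 49 + 70 = 355
n = 6
Mean = 355/6 = 59.1667

Mean = 59.1667


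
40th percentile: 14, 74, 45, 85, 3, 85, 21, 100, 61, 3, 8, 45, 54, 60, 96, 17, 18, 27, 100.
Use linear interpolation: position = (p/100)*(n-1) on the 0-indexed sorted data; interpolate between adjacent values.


Sorted: 3, 3, 8, 14, 17, 18, 21, 27, 45, 45, 54, 60, 61, 74, 85, 85, 96, 100, 100
n = 19
Index = 40/100 * 18 = 7.2000
Lower = data[7] = 27, Upper = data[8] = 45
P40 = 27 + 0.2000*(18) = 30.6000

P40 = 30.6000


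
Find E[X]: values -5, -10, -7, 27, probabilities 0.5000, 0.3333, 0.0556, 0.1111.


E[X] = -5*0.5000 - 10*0.3333 - 7*0.0556 + 27*0.1111
= -2.5000 - 3.3330 - 0.3892 + 2.9997
= -3.2225

E[X] = -3.2225


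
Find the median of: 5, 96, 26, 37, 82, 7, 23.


Sorted: 5, 7, 23, 26, 37, 82, 96
n = 7 (odd)
Middle value = 26

Median = 26


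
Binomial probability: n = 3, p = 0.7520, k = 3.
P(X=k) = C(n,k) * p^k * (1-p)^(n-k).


C(3,3) = 1
p^3 = 0.425259
(1-p)^0 = 1.000000
P = 1 * 0.425259 * 1.000000 = 0.4253

P(X=3) = 0.4253


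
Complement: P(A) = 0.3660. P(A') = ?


P(not A) = 1 - 0.3660 = 0.6340

P(not A) = 0.6340


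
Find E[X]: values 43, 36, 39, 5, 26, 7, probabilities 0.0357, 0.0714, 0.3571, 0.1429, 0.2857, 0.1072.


E[X] = 43*0.0357 + 36*0.0714 + 39*0.3571 + 5*0.1429 + 26*0.2857 + 7*0.1072
= 1.5351 + 2.5704 + 13.9269 + 0.7145 + 7.4282 + 0.7504
= 26.9255

E[X] = 26.9255


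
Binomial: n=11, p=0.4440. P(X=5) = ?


C(11,5) = 462
p^5 = 0.017255
(1-p)^6 = 0.029543
P = 462 * 0.017255 * 0.029543 = 0.2355

P(X=5) = 0.2355


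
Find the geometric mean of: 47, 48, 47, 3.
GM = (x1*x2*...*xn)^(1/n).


Product = 47 × 48 × 47 × 3 = 318096
GM = 318096^(1/4) = 23.7487

GM = 23.7487


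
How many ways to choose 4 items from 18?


C(18,4) = 18!/(4! × 14!)
= 6402373705728000/(24 × 87178291200)
= 3060

C(18,4) = 3060


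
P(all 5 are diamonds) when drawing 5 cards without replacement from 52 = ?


P(all diamonds) = (13/52) × (12/51) × (11/50) × (10/49) × (9/48)
= 0.0005

P = 0.0005


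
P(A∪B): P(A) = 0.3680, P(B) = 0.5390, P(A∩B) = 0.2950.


P(A∪B) = 0.3680 + 0.5390 - 0.2950
= 0.9070 - 0.2950
= 0.6120

P(A∪B) = 0.6120


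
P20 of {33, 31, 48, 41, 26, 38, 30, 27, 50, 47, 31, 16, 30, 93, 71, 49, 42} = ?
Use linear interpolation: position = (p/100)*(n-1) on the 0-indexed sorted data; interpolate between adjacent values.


Sorted: 16, 26, 27, 30, 30, 31, 31, 33, 38, 41, 42, 47, 48, 49, 50, 71, 93
n = 17
Index = 20/100 * 16 = 3.2000
Lower = data[3] = 30, Upper = data[4] = 30
P20 = 30 + 0.2000*(0) = 30.0000

P20 = 30.0000


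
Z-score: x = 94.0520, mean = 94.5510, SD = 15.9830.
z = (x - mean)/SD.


z = (94.0520 - 94.5510)/15.9830
= -0.4990/15.9830
= -0.0312

z = -0.0312


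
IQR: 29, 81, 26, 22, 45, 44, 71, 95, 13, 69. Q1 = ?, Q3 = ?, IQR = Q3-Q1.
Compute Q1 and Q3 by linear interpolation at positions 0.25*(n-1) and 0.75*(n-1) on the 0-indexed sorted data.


Sorted: 13, 22, 26, 29, 44, 45, 69, 71, 81, 95
Q1 (25th %ile) = 26.7500
Q3 (75th %ile) = 70.5000
IQR = 70.5000 - 26.7500 = 43.7500

IQR = 43.7500


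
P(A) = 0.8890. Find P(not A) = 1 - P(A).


P(not A) = 1 - 0.8890 = 0.1110

P(not A) = 0.1110


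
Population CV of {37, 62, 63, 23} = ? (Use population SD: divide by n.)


Mean = 46.2500
SD = 16.9908
CV = (16.9908/46.2500)*100 = 36.7369%

CV = 36.7369%


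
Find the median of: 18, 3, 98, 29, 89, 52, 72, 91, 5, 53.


Sorted: 3, 5, 18, 29, 52, 53, 72, 89, 91, 98
n = 10 (even)
Middle values: 52 and 53
Median = (52+53)/2 = 52.5000

Median = 52.5000


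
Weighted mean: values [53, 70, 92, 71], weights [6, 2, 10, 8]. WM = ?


Numerator = 53*6 + 70*2 + 92*10 + 71*8 = 1946
Denominator = 6 + 2 + 10 + 8 = 26
WM = 1946/26 = 74.8462

WM = 74.8462


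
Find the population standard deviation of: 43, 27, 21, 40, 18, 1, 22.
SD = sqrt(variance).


Mean = 24.5714
Variance = 171.6735
SD = sqrt(171.6735) = 13.1024

SD = 13.1024


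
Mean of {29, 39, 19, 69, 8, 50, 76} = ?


Sum = 29 + 39 + 19 + 69 + 8 + 50 + 76 = 290
n = 7
Mean = 290/7 = 41.4286

Mean = 41.4286


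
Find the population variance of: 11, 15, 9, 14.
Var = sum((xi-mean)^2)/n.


Mean = 12.2500
Squared deviations: 1.5625, 7.5625, 10.5625, 3.0625
Sum = 22.7500
Variance = 22.7500/4 = 5.6875

Variance = 5.6875
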